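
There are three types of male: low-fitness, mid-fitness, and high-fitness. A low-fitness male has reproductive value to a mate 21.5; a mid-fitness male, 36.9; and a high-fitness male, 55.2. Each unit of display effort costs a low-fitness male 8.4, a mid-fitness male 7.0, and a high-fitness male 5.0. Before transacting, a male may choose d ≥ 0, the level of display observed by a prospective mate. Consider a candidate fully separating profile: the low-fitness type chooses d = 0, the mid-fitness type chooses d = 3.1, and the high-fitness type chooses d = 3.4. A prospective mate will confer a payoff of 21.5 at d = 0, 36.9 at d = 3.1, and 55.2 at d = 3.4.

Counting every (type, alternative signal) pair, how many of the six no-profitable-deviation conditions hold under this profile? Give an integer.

High-fitness (own payoff 55.2 − 5.0×3.4 = 38.2): to d=0 gives 21.5 → no gain ✓; to d=3.1 gives 36.9 − 5.0×3.1 = 21.4 → no gain ✓.
Low-fitness (own payoff 21.5): to d=3.1 gives 36.9 − 8.4×3.1 = 10.86 → no gain ✓; to d=3.4 gives 55.2 − 8.4×3.4 = 26.64 → profitable ✗.
Mid-fitness (own payoff 36.9 − 7.0×3.1 = 15.2): to d=0 gives 21.5 → profitable ✗; to d=3.4 gives 55.2 − 7.0×3.4 = 31.4 → profitable ✗.
3 of the 6 constraints hold; not an equilibrium.

3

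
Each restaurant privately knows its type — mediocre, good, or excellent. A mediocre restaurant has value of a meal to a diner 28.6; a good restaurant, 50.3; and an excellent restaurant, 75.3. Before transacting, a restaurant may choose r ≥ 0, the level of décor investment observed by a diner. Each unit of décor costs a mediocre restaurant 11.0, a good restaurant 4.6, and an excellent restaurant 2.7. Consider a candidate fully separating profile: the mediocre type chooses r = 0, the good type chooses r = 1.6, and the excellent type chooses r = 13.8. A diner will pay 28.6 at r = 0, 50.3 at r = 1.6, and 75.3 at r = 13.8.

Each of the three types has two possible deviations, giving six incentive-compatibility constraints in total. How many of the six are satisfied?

Excellent (own payoff 75.3 − 2.7×13.8 = 38.04): to r=0 gives 28.6 → no gain ✓; to r=1.6 gives 50.3 − 2.7×1.6 = 45.98 → profitable ✗.
Mediocre (own payoff 28.6): to r=1.6 gives 50.3 − 11.0×1.6 = 32.7 → profitable ✗; to r=13.8 gives 75.3 − 11.0×13.8 = -76.5 → no gain ✓.
Good (own payoff 50.3 − 4.6×1.6 = 42.94): to r=0 gives 28.6 → no gain ✓; to r=13.8 gives 75.3 − 4.6×13.8 = 11.82 → no gain ✓.
4 of the 6 constraints hold; not an equilibrium.

4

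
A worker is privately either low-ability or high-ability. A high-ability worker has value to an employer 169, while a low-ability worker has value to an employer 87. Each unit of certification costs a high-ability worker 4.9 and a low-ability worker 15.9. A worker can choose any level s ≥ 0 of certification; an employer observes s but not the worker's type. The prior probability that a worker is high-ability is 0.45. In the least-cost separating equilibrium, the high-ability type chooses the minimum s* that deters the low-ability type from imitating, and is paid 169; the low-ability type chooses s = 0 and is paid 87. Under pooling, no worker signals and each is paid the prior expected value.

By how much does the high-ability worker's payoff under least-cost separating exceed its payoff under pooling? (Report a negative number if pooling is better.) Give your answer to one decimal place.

Least-cost separating signal: s* solves 87 = 169 − 15.9·s*, so s* = (169 − 87)/15.9 ≈ 5.1572.
High-ability type's separating payoff: 169 − 4.9 × s* = 169 − 4.9 × (169 − 87)/15.9 = 169 − 401.8/15.9 ≈ 143.730.
Pooling payoff: 0.45 × 169 + 0.55 × 87 = 123.9.
Difference: 143.730 − 123.9 = 19.83, i.e. 19.8 to one decimal place.
The high-ability type prefers to separate.

19.8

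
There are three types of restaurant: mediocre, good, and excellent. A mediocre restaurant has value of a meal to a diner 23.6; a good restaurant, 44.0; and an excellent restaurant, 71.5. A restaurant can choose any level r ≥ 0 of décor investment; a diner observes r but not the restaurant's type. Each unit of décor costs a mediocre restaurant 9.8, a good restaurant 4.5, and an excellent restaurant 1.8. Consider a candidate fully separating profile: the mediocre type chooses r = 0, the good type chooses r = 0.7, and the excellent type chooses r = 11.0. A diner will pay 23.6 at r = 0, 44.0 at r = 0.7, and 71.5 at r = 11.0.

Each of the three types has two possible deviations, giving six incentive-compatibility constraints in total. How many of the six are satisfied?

Good (own payoff 44.0 − 4.5×0.7 = 40.85): to r=0 gives 23.6 → no gain ✓; to r=11.0 gives 71.5 − 4.5×11.0 = 22 → no gain ✓.
Excellent (own payoff 71.5 − 1.8×11.0 = 51.7): to r=0 gives 23.6 → no gain ✓; to r=0.7 gives 44.0 − 1.8×0.7 = 42.74 → no gain ✓.
Mediocre (own payoff 23.6): to r=0.7 gives 44.0 − 9.8×0.7 = 37.14 → profitable ✗; to r=11.0 gives 71.5 − 9.8×11.0 = -36.3 → no gain ✓.
5 of the 6 constraints hold; not an equilibrium.

5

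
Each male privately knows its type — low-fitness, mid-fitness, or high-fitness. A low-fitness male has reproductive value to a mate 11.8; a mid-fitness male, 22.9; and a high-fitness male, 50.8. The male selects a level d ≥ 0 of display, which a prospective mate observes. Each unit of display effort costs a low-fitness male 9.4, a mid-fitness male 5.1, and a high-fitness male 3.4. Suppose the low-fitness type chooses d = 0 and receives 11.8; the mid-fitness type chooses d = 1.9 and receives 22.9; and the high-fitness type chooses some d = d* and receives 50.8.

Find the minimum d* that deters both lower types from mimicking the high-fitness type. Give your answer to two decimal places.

7.37

Mid-fitness type (on-path payoff 22.9 − 5.1×1.9 = 13.21) won't mimic when 13.21 ≥ 50.8 − 5.1·d*, i.e. d* ≥ 7.37.
Low-fitness type (on-path payoff 11.8) won't mimic when 11.8 ≥ 50.8 − 9.4·d*, i.e. d* ≥ 4.15.
Both must hold, so d* = max(4.15, 7.37) = 7.37. The mid-fitness type's constraint binds.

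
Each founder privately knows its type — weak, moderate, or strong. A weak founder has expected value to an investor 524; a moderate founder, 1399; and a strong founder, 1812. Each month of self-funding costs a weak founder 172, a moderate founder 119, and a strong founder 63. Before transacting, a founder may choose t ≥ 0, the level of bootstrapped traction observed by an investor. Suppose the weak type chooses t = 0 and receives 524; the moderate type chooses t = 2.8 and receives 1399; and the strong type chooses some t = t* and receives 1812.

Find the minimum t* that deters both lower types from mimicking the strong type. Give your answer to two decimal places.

Moderate type (on-path payoff 1399 − 119×2.8 = 1065.8) won't mimic when 1065.8 ≥ 1812 − 119·t*, i.e. t* ≥ 6.27.
Weak type (on-path payoff 524) won't mimic when 524 ≥ 1812 − 172·t*, i.e. t* ≥ 7.49.
Both must hold, so t* = max(7.49, 6.27) = 7.49. The weak type's constraint binds.

7.49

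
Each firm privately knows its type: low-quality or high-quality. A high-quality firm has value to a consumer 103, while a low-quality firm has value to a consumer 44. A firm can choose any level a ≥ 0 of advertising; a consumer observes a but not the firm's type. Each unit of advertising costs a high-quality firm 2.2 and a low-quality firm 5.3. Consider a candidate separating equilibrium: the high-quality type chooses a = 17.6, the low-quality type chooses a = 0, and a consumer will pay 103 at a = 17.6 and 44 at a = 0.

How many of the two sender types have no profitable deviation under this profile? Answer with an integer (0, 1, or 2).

Low-quality type: stay at 0 → 44; mimic → 103 − 5.3 × 17.6 = 9.72. IC holds (44 ≥ 9.72).
High-quality type: signal → 103 − 2.2 × 17.6 = 64.28; deviate to 0 → 44. IC holds (64.28 ≥ 44).
2 of 2 constraints hold, so this is a separating equilibrium.

2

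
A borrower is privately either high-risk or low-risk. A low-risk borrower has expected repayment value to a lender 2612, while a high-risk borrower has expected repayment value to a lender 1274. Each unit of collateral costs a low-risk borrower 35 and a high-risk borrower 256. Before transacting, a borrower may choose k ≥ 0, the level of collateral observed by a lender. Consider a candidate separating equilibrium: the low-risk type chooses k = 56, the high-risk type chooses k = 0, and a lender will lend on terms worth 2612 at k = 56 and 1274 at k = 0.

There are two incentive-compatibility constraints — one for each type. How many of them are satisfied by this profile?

Low-risk type: signal → 2612 − 35 × 56 = 652; deviate to 0 → 1274. IC fails (652 < 1274).
High-risk type: stay at 0 → 1274; mimic → 2612 − 256 × 56 = -11724. IC holds (1274 ≥ -11724).
1 of 2 constraints hold, so this profile is not an equilibrium.

1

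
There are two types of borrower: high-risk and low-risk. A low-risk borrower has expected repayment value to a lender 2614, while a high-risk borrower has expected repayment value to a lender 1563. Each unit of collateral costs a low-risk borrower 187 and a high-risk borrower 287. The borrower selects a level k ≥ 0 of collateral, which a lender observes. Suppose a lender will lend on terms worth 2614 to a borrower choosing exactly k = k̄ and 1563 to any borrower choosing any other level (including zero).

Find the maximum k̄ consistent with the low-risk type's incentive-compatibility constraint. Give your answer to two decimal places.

Choosing k̄ yields the low-risk type 2614 − 187·k̄; choosing zero yields 1563.
The low-risk type is indifferent at 2614 − 187·k̄ = 1563, i.e. k̄ = (2614 − 1563) / 187 ≈ 5.62.
For any k̄ above 5.62 the low-risk type would rather pool at zero, so separation collapses.

5.62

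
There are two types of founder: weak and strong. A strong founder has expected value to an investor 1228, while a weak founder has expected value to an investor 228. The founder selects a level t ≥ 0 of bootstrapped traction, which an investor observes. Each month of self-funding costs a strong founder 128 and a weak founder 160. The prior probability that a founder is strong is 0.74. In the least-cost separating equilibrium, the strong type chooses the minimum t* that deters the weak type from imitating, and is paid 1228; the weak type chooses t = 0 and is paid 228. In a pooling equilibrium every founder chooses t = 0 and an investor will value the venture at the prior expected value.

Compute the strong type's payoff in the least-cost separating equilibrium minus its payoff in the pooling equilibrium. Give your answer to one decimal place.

Least-cost separating signal: t* solves 228 = 1228 − 160·t*, so t* = (1228 − 228)/160 = 6.25.
Strong type's separating payoff: 1228 − 128 × t* = 1228 − 128 × (1228 − 228)/160 = 1228 − 128000/160 = 428.
Pooling payoff: 0.74 × 1228 + 0.26 × 228 = 968.
Difference: 428 − 968 = -540.0.
The strong type would prefer the pooling outcome.

-540.0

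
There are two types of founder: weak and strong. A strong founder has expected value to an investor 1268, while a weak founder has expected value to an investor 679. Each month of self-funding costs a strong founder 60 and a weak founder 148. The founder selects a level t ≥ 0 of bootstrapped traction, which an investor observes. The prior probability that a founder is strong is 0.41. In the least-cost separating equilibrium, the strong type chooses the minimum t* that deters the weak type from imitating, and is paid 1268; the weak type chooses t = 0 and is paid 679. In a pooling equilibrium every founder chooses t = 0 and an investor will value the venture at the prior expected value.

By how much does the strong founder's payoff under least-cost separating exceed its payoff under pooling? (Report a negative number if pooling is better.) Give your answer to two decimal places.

108.73

Least-cost separating signal: t* solves 679 = 1268 − 148·t*, so t* = (1268 − 679)/148 ≈ 3.9797.
Strong type's separating payoff: 1268 − 60 × t* = 1268 − 60 × (1268 − 679)/148 = 1268 − 35340/148 ≈ 1029.2162.
Pooling payoff: 0.41 × 1268 + 0.59 × 679 = 920.49.
Difference: 1029.2162 − 920.49 = 108.7262, i.e. 108.73 to two decimal places.
The strong type prefers to separate.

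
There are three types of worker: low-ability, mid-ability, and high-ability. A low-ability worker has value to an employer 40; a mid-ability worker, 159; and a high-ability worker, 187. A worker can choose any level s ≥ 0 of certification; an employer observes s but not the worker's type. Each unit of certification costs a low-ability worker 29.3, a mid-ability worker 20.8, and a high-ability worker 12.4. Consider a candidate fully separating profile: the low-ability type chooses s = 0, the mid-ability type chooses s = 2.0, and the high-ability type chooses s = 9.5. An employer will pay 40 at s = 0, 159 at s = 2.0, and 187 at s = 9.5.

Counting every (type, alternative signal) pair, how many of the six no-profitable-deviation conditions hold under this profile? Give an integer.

4

High-ability (own payoff 187 − 12.4×9.5 = 69.2): to s=0 gives 40 → no gain ✓; to s=2.0 gives 159 − 12.4×2.0 = 134.2 → profitable ✗.
Mid-ability (own payoff 159 − 20.8×2.0 = 117.4): to s=0 gives 40 → no gain ✓; to s=9.5 gives 187 − 20.8×9.5 = -10.6 → no gain ✓.
Low-ability (own payoff 40): to s=2.0 gives 159 − 29.3×2.0 = 100.4 → profitable ✗; to s=9.5 gives 187 − 29.3×9.5 = -91.35 → no gain ✓.
4 of the 6 constraints hold; not an equilibrium.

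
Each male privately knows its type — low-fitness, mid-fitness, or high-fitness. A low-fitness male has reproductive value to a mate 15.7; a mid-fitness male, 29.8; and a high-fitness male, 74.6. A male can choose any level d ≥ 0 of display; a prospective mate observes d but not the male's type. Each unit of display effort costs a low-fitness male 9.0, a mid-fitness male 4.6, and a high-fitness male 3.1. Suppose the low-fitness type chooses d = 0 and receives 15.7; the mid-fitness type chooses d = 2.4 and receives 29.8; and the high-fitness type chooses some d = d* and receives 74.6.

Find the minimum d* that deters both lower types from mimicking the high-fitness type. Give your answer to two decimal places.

Mid-fitness type (on-path payoff 29.8 − 4.6×2.4 = 18.76) won't mimic when 18.76 ≥ 74.6 − 4.6·d*, i.e. d* ≥ 12.14.
Low-fitness type (on-path payoff 15.7) won't mimic when 15.7 ≥ 74.6 − 9.0·d*, i.e. d* ≥ 6.54.
Both must hold, so d* = max(6.54, 12.14) = 12.14. The mid-fitness type's constraint binds.

12.14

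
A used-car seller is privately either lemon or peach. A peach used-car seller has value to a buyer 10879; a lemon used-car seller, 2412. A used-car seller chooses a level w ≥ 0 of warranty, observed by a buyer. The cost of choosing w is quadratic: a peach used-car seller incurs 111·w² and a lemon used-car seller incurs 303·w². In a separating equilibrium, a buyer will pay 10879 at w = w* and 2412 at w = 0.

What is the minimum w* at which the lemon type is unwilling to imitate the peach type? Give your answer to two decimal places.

5.29

The lemon type at w = 0 receives 2412; imitating at w* yields 10879 − 303·w*².
Indifference: 2412 = 10879 − 303·w*², so w*² = (10879 − 2412) / 303 ≈ 27.9439.
w* = √27.9439 ≈ 5.29.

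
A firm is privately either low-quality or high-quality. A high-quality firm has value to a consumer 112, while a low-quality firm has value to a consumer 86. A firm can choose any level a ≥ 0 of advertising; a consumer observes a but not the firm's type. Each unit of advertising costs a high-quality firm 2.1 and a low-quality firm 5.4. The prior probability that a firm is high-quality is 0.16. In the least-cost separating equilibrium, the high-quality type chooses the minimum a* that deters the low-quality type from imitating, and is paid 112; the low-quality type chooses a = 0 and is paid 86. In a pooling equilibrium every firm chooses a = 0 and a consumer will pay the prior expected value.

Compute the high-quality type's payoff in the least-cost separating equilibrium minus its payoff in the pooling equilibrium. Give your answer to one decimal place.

Least-cost separating signal: a* solves 86 = 112 − 5.4·a*, so a* = (112 − 86)/5.4 ≈ 4.8148.
High-quality type's separating payoff: 112 − 2.1 × a* = 112 − 2.1 × (112 − 86)/5.4 = 112 − 54.6/5.4 ≈ 101.889.
Pooling payoff: 0.16 × 112 + 0.84 × 86 = 90.16.
Difference: 101.889 − 90.16 = 11.729, i.e. 11.7 to one decimal place.
The high-quality type prefers to separate.

11.7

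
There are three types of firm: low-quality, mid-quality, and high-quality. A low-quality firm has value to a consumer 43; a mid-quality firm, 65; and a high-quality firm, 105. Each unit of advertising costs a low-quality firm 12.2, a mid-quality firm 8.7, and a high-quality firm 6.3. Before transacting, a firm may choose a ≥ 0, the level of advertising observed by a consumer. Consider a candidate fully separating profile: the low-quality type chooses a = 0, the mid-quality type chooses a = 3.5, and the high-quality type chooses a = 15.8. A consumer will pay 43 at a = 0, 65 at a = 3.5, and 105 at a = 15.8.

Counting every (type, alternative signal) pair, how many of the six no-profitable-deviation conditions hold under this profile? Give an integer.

Mid-quality (own payoff 65 − 8.7×3.5 = 34.55): to a=0 gives 43 → profitable ✗; to a=15.8 gives 105 − 8.7×15.8 = -32.46 → no gain ✓.
High-quality (own payoff 105 − 6.3×15.8 = 5.46): to a=0 gives 43 → profitable ✗; to a=3.5 gives 65 − 6.3×3.5 = 42.95 → profitable ✗.
Low-quality (own payoff 43): to a=3.5 gives 65 − 12.2×3.5 = 22.3 → no gain ✓; to a=15.8 gives 105 − 12.2×15.8 = -87.76 → no gain ✓.
3 of the 6 constraints hold; not an equilibrium.

3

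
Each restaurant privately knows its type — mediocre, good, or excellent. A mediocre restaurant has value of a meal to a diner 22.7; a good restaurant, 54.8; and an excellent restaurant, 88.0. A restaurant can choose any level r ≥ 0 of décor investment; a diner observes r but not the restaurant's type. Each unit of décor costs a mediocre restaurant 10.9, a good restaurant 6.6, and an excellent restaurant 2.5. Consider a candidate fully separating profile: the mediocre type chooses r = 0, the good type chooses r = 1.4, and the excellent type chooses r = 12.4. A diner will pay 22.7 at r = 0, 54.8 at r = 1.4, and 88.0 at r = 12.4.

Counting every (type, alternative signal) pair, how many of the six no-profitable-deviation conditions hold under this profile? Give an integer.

5

Good (own payoff 54.8 − 6.6×1.4 = 45.56): to r=0 gives 22.7 → no gain ✓; to r=12.4 gives 88.0 − 6.6×12.4 = 6.16 → no gain ✓.
Mediocre (own payoff 22.7): to r=1.4 gives 54.8 − 10.9×1.4 = 39.54 → profitable ✗; to r=12.4 gives 88.0 − 10.9×12.4 = -47.16 → no gain ✓.
Excellent (own payoff 88.0 − 2.5×12.4 = 57): to r=0 gives 22.7 → no gain ✓; to r=1.4 gives 54.8 − 2.5×1.4 = 51.3 → no gain ✓.
5 of the 6 constraints hold; not an equilibrium.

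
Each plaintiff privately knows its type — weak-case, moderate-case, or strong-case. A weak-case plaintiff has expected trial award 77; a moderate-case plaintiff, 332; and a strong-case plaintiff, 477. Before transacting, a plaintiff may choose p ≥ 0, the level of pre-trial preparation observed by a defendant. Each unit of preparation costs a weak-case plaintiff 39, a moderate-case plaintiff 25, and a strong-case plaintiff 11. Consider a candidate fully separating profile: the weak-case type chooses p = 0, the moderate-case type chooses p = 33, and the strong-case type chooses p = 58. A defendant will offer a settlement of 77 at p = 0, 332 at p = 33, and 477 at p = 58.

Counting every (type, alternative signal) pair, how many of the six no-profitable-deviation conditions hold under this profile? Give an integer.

3

Strong-case (own payoff 477 − 11×58 = -161): to p=0 gives 77 → profitable ✗; to p=33 gives 332 − 11×33 = -31 → profitable ✗.
Weak-case (own payoff 77): to p=33 gives 332 − 39×33 = -955 → no gain ✓; to p=58 gives 477 − 39×58 = -1785 → no gain ✓.
Moderate-case (own payoff 332 − 25×33 = -493): to p=0 gives 77 → profitable ✗; to p=58 gives 477 − 25×58 = -973 → no gain ✓.
3 of the 6 constraints hold; not an equilibrium.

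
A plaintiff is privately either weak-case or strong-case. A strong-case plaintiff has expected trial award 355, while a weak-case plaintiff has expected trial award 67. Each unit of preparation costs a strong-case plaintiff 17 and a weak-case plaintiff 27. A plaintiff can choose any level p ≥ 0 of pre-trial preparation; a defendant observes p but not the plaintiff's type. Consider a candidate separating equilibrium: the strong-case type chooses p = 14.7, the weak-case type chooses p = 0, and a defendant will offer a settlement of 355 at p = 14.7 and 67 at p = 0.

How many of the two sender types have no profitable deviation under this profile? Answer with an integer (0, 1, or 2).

2

Weak-case type: stay at 0 → 67; mimic → 355 − 27 × 14.7 = -41.9. IC holds (67 ≥ -41.9).
Strong-case type: signal → 355 − 17 × 14.7 = 105.1; deviate to 0 → 67. IC holds (105.1 ≥ 67).
2 of 2 constraints hold, so this is a separating equilibrium.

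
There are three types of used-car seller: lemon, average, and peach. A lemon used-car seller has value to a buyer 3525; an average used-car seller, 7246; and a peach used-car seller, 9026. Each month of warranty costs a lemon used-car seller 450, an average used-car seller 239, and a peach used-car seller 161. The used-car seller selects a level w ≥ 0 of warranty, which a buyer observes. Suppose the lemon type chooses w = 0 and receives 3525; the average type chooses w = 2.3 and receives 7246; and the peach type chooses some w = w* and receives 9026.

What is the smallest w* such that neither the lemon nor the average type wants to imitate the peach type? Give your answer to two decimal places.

12.22

Average type (on-path payoff 7246 − 239×2.3 = 6696.3) won't mimic when 6696.3 ≥ 9026 − 239·w*, i.e. w* ≥ 9.75.
Lemon type (on-path payoff 3525) won't mimic when 3525 ≥ 9026 − 450·w*, i.e. w* ≥ 12.22.
Both must hold, so w* = max(12.22, 9.75) = 12.22. The lemon type's constraint binds.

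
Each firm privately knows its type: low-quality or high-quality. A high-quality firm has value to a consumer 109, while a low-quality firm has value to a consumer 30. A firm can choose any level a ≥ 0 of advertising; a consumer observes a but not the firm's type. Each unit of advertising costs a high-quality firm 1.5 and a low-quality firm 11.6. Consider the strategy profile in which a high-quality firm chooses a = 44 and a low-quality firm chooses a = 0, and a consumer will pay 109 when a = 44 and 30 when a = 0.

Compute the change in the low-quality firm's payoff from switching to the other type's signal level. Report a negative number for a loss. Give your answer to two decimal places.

-431.40

Playing a = 0 the low-quality firm receives 30.
Deviating to a = 44 brings payment 109 at cost 11.6 × 44 = 510.4, netting -401.4.
Gain from deviating: -401.4 − 30 = -431.40.
The gain is negative, so the low-quality type's incentive-compatibility constraint is satisfied.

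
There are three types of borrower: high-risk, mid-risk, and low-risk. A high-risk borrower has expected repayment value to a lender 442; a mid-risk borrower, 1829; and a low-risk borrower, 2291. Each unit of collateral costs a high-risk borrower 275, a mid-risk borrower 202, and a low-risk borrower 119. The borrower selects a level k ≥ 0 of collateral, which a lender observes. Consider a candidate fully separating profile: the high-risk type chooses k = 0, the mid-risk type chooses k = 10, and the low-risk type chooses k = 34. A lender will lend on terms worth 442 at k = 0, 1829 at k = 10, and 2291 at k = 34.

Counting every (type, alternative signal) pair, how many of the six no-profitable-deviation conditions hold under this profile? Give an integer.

Low-risk (own payoff 2291 − 119×34 = -1755): to k=0 gives 442 → profitable ✗; to k=10 gives 1829 − 119×10 = 639 → profitable ✗.
Mid-risk (own payoff 1829 − 202×10 = -191): to k=0 gives 442 → profitable ✗; to k=34 gives 2291 − 202×34 = -4577 → no gain ✓.
High-risk (own payoff 442): to k=10 gives 1829 − 275×10 = -921 → no gain ✓; to k=34 gives 2291 − 275×34 = -7059 → no gain ✓.
3 of the 6 constraints hold; not an equilibrium.

3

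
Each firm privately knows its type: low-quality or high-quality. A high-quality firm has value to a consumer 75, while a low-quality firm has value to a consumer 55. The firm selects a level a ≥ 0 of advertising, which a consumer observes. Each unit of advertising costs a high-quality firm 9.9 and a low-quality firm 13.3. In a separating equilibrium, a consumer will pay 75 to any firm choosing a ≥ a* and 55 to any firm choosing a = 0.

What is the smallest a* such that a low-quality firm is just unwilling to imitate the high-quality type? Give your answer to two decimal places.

A low-quality firm choosing a = 0 receives 55.
Imitating at a* instead would pay 75 at cost 13.3·a*, netting 75 − 13.3·a*.
Indifference: 55 = 75 − 13.3·a*, so a* = (75 − 55) / 13.3 ≈ 1.50.
This is the low-quality type's binding incentive-compatibility constraint; any a ≥ 1.50 sustains separation on that side.

1.50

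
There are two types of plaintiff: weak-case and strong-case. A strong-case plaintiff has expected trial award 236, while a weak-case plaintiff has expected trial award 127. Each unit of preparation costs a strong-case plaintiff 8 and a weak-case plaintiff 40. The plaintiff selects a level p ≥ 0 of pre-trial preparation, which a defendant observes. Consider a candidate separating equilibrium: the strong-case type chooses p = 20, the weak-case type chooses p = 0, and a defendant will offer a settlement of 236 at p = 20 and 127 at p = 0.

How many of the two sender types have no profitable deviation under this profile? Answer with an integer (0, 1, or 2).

1

Strong-case type: signal → 236 − 8 × 20 = 76; deviate to 0 → 127. IC fails (76 < 127).
Weak-case type: stay at 0 → 127; mimic → 236 − 40 × 20 = -564. IC holds (127 ≥ -564).
1 of 2 constraints hold, so this profile is not an equilibrium.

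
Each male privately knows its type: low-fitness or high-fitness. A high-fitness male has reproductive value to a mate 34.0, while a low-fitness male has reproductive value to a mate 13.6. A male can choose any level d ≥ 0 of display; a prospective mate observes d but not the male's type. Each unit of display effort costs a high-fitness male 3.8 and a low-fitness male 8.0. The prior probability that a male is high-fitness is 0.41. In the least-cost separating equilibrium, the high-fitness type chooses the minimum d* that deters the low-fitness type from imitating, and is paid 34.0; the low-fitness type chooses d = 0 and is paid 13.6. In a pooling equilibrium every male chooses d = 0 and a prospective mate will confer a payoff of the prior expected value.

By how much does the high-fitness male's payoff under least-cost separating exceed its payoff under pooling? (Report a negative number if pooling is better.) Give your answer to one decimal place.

2.3

Least-cost separating signal: d* solves 13.6 = 34.0 − 8.0·d*, so d* = (34.0 − 13.6)/8.0 = 2.55.
High-fitness type's separating payoff: 34.0 − 3.8 × d* = 34.0 − 3.8 × (34.0 − 13.6)/8.0 = 34.0 − 77.52/8.0 = 24.31.
Pooling payoff: 0.41 × 34.0 + 0.59 × 13.6 = 21.964.
Difference: 24.31 − 21.964 = 2.346, i.e. 2.3 to one decimal place.
The high-fitness type prefers to separate.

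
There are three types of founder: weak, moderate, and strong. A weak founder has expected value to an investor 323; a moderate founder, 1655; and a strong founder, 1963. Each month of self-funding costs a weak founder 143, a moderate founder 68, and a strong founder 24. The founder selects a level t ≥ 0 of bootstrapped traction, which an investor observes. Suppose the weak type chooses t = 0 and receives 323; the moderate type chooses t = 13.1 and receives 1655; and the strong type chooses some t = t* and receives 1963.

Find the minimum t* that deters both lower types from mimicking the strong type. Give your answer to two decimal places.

17.63

Weak type (on-path payoff 323) won't mimic when 323 ≥ 1963 − 143·t*, i.e. t* ≥ 11.47.
Moderate type (on-path payoff 1655 − 68×13.1 = 764.2) won't mimic when 764.2 ≥ 1963 − 68·t*, i.e. t* ≥ 17.63.
Both must hold, so t* = max(11.47, 17.63) = 17.63. The moderate type's constraint binds.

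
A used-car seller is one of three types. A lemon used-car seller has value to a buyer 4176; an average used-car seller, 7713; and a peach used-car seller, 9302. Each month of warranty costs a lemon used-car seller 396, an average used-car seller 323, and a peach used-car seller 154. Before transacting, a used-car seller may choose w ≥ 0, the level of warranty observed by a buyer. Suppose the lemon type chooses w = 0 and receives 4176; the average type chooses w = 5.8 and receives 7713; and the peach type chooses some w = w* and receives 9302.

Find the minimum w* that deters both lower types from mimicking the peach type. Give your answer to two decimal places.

Lemon type (on-path payoff 4176) won't mimic when 4176 ≥ 9302 − 396·w*, i.e. w* ≥ 12.94.
Average type (on-path payoff 7713 − 323×5.8 = 5839.6) won't mimic when 5839.6 ≥ 9302 − 323·w*, i.e. w* ≥ 10.72.
Both must hold, so w* = max(12.94, 10.72) = 12.94. The lemon type's constraint binds.

12.94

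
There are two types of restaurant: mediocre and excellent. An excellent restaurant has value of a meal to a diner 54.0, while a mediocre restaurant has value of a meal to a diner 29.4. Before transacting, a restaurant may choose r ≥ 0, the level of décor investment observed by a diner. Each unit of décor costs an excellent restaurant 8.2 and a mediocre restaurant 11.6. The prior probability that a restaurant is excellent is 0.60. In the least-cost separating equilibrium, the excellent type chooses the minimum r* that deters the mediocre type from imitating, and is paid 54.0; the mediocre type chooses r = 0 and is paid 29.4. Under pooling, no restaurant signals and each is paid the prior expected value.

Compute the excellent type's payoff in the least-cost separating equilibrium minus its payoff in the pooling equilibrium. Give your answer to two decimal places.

Least-cost separating signal: r* solves 29.4 = 54.0 − 11.6·r*, so r* = (54.0 − 29.4)/11.6 ≈ 2.1207.
Excellent type's separating payoff: 54.0 − 8.2 × r* = 54.0 − 8.2 × (54.0 − 29.4)/11.6 = 54.0 − 201.72/11.6 ≈ 36.6103.
Pooling payoff: 0.60 × 54.0 + 0.40 × 29.4 = 44.16.
Difference: 36.6103 − 44.16 = -7.5497, i.e. -7.55 to two decimal places.
The excellent type would prefer the pooling outcome.

-7.55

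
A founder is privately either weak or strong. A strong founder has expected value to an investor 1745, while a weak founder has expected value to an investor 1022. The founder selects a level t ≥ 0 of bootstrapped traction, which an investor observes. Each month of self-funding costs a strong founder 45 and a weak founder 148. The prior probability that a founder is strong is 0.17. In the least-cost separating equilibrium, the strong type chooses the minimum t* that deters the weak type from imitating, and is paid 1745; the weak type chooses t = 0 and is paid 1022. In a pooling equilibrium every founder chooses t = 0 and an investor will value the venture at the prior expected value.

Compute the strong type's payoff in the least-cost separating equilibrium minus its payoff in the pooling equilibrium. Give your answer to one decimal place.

380.3

Least-cost separating signal: t* solves 1022 = 1745 − 148·t*, so t* = (1745 − 1022)/148 ≈ 4.8851.
Strong type's separating payoff: 1745 − 45 × t* = 1745 − 45 × (1745 − 1022)/148 = 1745 − 32535/148 ≈ 1525.169.
Pooling payoff: 0.17 × 1745 + 0.83 × 1022 = 1144.91.
Difference: 1525.169 − 1144.91 = 380.259, i.e. 380.3 to one decimal place.
The strong type prefers to separate.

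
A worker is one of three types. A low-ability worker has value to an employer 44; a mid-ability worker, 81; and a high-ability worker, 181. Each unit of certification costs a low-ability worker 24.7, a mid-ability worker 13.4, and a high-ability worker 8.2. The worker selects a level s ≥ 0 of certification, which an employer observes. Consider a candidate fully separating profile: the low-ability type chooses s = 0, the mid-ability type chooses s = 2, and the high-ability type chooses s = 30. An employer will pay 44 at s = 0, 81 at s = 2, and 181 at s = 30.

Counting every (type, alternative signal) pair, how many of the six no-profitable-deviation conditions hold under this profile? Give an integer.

High-ability (own payoff 181 − 8.2×30 = -65): to s=0 gives 44 → profitable ✗; to s=2 gives 81 − 8.2×2 = 64.6 → profitable ✗.
Mid-ability (own payoff 81 − 13.4×2 = 54.2): to s=0 gives 44 → no gain ✓; to s=30 gives 181 − 13.4×30 = -221 → no gain ✓.
Low-ability (own payoff 44): to s=2 gives 81 − 24.7×2 = 31.6 → no gain ✓; to s=30 gives 181 − 24.7×30 = -560 → no gain ✓.
4 of the 6 constraints hold; not an equilibrium.

4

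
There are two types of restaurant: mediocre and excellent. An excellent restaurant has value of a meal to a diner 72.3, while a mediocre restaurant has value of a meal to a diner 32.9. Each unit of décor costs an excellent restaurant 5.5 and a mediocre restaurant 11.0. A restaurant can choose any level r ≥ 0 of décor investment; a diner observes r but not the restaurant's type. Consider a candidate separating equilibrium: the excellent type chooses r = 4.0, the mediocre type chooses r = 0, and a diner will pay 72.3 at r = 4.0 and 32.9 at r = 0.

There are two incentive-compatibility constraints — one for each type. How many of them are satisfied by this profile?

Excellent type: signal → 72.3 − 5.5 × 4.0 = 50.3; deviate to 0 → 32.9. IC holds (50.3 ≥ 32.9).
Mediocre type: stay at 0 → 32.9; mimic → 72.3 − 11.0 × 4.0 = 28.3. IC holds (32.9 ≥ 28.3).
2 of 2 constraints hold, so this is a separating equilibrium.

2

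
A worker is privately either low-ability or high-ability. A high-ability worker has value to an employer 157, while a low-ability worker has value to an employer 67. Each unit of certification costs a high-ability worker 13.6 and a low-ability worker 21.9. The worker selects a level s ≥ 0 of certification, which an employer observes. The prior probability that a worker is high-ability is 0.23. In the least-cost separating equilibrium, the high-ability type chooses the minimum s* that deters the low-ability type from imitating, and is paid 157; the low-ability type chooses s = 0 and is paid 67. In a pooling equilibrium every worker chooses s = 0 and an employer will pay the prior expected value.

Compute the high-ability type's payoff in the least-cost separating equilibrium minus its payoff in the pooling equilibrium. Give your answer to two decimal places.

Least-cost separating signal: s* solves 67 = 157 − 21.9·s*, so s* = (157 − 67)/21.9 ≈ 4.1096.
High-ability type's separating payoff: 157 − 13.6 × s* = 157 − 13.6 × (157 − 67)/21.9 = 157 − 1224/21.9 ≈ 101.1096.
Pooling payoff: 0.23 × 157 + 0.77 × 67 = 87.7.
Difference: 101.1096 − 87.7 = 13.4096, i.e. 13.41 to two decimal places.
The high-ability type prefers to separate.

13.41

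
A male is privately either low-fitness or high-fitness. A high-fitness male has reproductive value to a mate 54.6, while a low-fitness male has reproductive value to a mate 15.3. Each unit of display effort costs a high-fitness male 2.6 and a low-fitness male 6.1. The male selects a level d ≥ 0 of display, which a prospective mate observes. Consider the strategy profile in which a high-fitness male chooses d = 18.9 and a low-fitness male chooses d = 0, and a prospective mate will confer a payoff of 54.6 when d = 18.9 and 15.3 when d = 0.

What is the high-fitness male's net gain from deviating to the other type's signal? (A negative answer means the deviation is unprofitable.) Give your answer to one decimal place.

9.8

Playing d = 18.9 the high-fitness male receives 54.6 − 2.6 × 18.9 = 5.46.
Deviating to d = 0 yields 15.3 instead.
Gain from deviating: 15.3 − 5.46 = 9.84, i.e. 9.8 to one decimal place.
The gain is positive, so the high-fitness type's incentive-compatibility constraint is violated — this profile is not a separating equilibrium.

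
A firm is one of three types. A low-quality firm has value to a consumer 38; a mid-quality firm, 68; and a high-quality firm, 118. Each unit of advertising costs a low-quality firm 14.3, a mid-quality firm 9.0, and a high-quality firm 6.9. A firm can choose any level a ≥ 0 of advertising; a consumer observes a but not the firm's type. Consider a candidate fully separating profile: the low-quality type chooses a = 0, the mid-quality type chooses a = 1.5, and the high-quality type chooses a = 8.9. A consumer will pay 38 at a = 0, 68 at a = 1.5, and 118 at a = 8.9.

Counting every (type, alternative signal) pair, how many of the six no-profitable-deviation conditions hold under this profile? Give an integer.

Low-quality (own payoff 38): to a=1.5 gives 68 − 14.3×1.5 = 46.55 → profitable ✗; to a=8.9 gives 118 − 14.3×8.9 = -9.27 → no gain ✓.
Mid-quality (own payoff 68 − 9.0×1.5 = 54.5): to a=0 gives 38 → no gain ✓; to a=8.9 gives 118 − 9.0×8.9 = 37.9 → no gain ✓.
High-quality (own payoff 118 − 6.9×8.9 = 56.59): to a=0 gives 38 → no gain ✓; to a=1.5 gives 68 − 6.9×1.5 = 57.65 → profitable ✗.
4 of the 6 constraints hold; not an equilibrium.

4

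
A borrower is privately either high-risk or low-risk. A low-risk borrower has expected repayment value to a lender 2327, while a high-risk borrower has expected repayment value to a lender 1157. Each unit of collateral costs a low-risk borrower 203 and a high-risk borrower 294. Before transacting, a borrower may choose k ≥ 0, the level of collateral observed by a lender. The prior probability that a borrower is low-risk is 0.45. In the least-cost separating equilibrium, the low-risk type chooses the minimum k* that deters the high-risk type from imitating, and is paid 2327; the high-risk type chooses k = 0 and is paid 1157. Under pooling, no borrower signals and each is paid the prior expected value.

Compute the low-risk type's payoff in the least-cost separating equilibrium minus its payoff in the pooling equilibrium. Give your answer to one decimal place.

Least-cost separating signal: k* solves 1157 = 2327 − 294·k*, so k* = (2327 − 1157)/294 ≈ 3.9796.
Low-risk type's separating payoff: 2327 − 203 × k* = 2327 − 203 × (2327 − 1157)/294 = 2327 − 237510/294 ≈ 1519.143.
Pooling payoff: 0.45 × 2327 + 0.55 × 1157 = 1683.5.
Difference: 1519.143 − 1683.5 = -164.357, i.e. -164.4 to one decimal place.
The low-risk type would prefer the pooling outcome.

-164.4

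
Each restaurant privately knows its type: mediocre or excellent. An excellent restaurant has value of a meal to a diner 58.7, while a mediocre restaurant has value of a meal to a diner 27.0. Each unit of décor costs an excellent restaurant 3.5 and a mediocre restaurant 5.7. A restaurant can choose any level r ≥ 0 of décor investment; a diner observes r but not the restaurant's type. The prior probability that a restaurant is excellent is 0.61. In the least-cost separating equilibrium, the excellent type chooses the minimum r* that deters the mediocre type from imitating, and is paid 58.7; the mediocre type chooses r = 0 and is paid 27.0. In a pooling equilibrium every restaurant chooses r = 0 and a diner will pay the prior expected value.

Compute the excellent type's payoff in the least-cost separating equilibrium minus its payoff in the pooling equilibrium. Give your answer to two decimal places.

-7.10

Least-cost separating signal: r* solves 27.0 = 58.7 − 5.7·r*, so r* = (58.7 − 27.0)/5.7 ≈ 5.5614.
Excellent type's separating payoff: 58.7 − 3.5 × r* = 58.7 − 3.5 × (58.7 − 27.0)/5.7 = 58.7 − 110.95/5.7 ≈ 39.2351.
Pooling payoff: 0.61 × 58.7 + 0.39 × 27.0 = 46.337.
Difference: 39.2351 − 46.337 = -7.1019, i.e. -7.10 to two decimal places.
The excellent type would prefer the pooling outcome.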